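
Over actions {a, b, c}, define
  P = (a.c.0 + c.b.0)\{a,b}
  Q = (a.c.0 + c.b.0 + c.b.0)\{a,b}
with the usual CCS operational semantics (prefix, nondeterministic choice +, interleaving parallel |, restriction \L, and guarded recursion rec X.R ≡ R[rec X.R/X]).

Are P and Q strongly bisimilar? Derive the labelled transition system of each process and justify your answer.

P's transition system — 2 states:
  p0 = (a.c.0 + c.b.0)\{a,b} :: --c--▸ p1
  p1 = (b.0)\{a,b} :: (no moves)
Q's transition system — 2 states:
  q0 = (a.c.0 + c.b.0 + c.b.0)\{a,b} :: --c--▸ q1
  q1 = (b.0)\{a,b} :: (no moves)
Partition-refinement fixed point:
  B0 = {p0, q0}
  B1 = {p1, q1}
p0 ∈ B0, q0 ∈ B0 → same block

bisimilar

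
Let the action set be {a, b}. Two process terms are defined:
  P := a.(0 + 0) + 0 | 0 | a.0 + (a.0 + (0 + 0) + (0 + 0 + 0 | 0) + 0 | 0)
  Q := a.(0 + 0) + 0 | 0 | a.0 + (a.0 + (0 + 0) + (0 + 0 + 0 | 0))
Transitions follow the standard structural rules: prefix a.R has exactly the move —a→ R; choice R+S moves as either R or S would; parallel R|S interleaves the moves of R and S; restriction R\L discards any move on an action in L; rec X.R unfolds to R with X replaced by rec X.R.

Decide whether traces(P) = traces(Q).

LTS(P): 4 reachable states
  m0 = a.(0 + 0) + 0 | 0 | a.0 + (a.0 + (0 + 0) + (0 + 0 + 0 | 0) + 0 | 0) ⊢ ··a··> m1, ··a··> m2, ··a··> m3
  m1 = 0 ⊢ ·
  m2 = 0 + 0 ⊢ ·
  m3 = 0 | 0 | 0 ⊢ ·
LTS(Q): 4 reachable states
  n0 = a.(0 + 0) + 0 | 0 | a.0 + (a.0 + (0 + 0) + (0 + 0 + 0 | 0)) ⊢ ··a··> n1, ··a··> n2, ··a··> n3
  n1 = 0 ⊢ ·
  n2 = 0 + 0 ⊢ ·
  n3 = 0 | 0 | 0 ⊢ ·
Partition-refinement fixed point:
  B0 = {m0, n0}
  B1 = {m1, m2, m3, n1, n2, n3}
m0 ∈ B0, n0 ∈ B0 → same block
Bisimilar ⇒ trace-equivalent.

YES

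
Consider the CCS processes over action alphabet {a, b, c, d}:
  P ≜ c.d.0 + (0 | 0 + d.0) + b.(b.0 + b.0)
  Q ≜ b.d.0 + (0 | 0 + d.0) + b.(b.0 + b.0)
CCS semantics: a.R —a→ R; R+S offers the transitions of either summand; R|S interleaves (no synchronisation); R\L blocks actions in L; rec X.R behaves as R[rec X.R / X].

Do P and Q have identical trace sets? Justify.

Reachable graph of P (4 states):
  s0 = c.d.0 + (0 | 0 + d.0) + b.(b.0 + b.0) ⊢ —b→ s1, —c→ s2, —d→ s3
  s1 = b.0 + b.0 ⊢ —b→ s3
  s2 = d.0 ⊢ —d→ s3
  s3 = 0 ⊢ ·
Reachable graph of Q (4 states):
  t0 = b.d.0 + (0 | 0 + d.0) + b.(b.0 + b.0) ⊢ —b→ t1, —b→ t2, —d→ t3
  t1 = b.0 + b.0 ⊢ —b→ t3
  t2 = d.0 ⊢ —d→ t3
  t3 = 0 ⊢ ·
Run σ = ⟨c⟩ on P: start {s0}
  step 1 (c): {s2}
  — P admits the full trace.
Run σ = ⟨c⟩ on Q: start {t0}
  step 1 (c): ∅  — Q cannot continue

NO — witness ⟨c⟩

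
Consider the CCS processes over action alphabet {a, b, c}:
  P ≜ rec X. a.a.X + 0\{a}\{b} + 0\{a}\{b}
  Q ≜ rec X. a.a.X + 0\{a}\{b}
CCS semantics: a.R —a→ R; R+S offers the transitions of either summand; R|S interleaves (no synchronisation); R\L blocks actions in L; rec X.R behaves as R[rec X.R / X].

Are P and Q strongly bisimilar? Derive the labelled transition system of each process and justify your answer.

P's transition system — 2 states:
  p0 = rec X. a.a.X + 0\{a}\{b} + 0\{a}\{b} ⊢ ··a··> p1
  p1 = a.(rec X. a.a.X + 0\{a}\{b} + 0\{a}\{b}) ⊢ ··a··> p0
Q's transition system — 2 states:
  q0 = rec X. a.a.X + 0\{a}\{b} ⊢ ··a··> q1
  q1 = a.(rec X. a.a.X + 0\{a}\{b}) ⊢ ··a··> q0
Bisimilarity quotient blocks:
  B0 = {p0, p1, q0, q1}
p0 ∈ B0, q0 ∈ B0 → same block

YES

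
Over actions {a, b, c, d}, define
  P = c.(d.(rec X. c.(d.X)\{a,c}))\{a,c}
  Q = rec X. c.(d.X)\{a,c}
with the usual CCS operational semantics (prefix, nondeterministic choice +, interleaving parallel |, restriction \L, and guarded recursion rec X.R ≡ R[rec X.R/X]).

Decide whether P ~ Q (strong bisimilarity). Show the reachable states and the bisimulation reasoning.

LTS(P): 3 reachable states
  s0 = c.(d.(rec X. c.(d.X)\{a,c}))\{a,c} :: --c--▸ s1
  s1 = (d.(rec X. c.(d.X)\{a,c}))\{a,c} :: --d--▸ s2
  s2 = (rec X. c.(d.X)\{a,c})\{a,c} :: ∅
LTS(Q): 3 reachable states
  t0 = rec X. c.(d.X)\{a,c} :: --c--▸ t1
  t1 = (d.(rec X. c.(d.X)\{a,c}))\{a,c} :: --d--▸ t2
  t2 = (rec X. c.(d.X)\{a,c})\{a,c} :: ∅
Bisimilarity quotient blocks:
  B0 = {s0, t0}
  B1 = {s1, t1}
  B2 = {s2, t2}
s0 ∈ B0, t0 ∈ B0 → same block

bisimilar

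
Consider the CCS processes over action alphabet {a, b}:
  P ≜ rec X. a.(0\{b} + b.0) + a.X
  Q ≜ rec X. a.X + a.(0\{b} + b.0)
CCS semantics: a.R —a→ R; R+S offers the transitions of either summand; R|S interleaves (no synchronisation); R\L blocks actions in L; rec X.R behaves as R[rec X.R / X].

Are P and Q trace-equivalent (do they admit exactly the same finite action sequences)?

trace-equivalent

P's transition system — 3 states:
  p0 = rec X. a.(0\{b} + b.0) + a.X → ··a··> p0, ··a··> p1
  p1 = 0\{b} + b.0 → ··b··> p2
  p2 = 0 → stopped
Q's transition system — 3 states:
  q0 = rec X. a.X + a.(0\{b} + b.0) → ··a··> q0, ··a··> q1
  q1 = 0\{b} + b.0 → ··b··> q2
  q2 = 0 → stopped
Partition-refinement fixed point:
  B0 = {p0, q0}
  B1 = {p1, q1}
  B2 = {p2, q2}
p0 ∈ B0, q0 ∈ B0 → same block
Bisimilar ⇒ trace-equivalent.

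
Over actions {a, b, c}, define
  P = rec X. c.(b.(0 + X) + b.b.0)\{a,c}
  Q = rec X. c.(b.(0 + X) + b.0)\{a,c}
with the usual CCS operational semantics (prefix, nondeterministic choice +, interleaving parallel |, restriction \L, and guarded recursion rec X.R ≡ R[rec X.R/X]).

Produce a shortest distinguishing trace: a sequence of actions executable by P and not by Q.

cbb

LTS(P): 5 reachable states
  m0 = rec X. c.(b.(0 + X) + b.b.0)\{a,c} → —c→ m1
  m1 = (b.(0 + (rec X. c.(b.(0 + X) + b.b.0)\{a,c})) + b.b.0)\{a,c} → —b→ m2, —b→ m3
  m2 = (0 + (rec X. c.(b.(0 + X) + b.b.0)\{a,c}))\{a,c} → ∅
  m3 = (b.0)\{a,c} → —b→ m4
  m4 = 0\{a,c} → ∅
LTS(Q): 4 reachable states
  n0 = rec X. c.(b.(0 + X) + b.0)\{a,c} → —c→ n1
  n1 = (b.(0 + (rec X. c.(b.(0 + X) + b.0)\{a,c})) + b.0)\{a,c} → —b→ n2, —b→ n3
  n2 = (0 + (rec X. c.(b.(0 + X) + b.0)\{a,c}))\{a,c} → ∅
  n3 = 0\{a,c} → ∅
Run σ = ⟨cbb⟩ on P: start {m0}
  [1] c ⇒ {m1}
  [2] b ⇒ {m2, m3}
  [3] b ⇒ {m4}
  — P admits the full trace.
Run σ = ⟨cbb⟩ on Q: start {n0}
  [1] c ⇒ {n1}
  [2] b ⇒ {n2, n3}
  [3] b ⇒ no successor for Q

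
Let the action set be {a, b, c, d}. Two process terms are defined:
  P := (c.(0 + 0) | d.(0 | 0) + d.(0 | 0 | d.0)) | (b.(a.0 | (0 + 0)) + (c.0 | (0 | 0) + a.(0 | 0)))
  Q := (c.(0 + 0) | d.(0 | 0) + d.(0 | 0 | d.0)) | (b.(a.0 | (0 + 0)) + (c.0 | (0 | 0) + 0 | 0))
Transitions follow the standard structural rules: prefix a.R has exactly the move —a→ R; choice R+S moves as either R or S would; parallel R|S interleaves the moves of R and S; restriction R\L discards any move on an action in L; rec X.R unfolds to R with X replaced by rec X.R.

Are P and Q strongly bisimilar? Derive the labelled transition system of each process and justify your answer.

not bisimilar

Reachable graph of P (30 states):
  m0 = (c.(0 + 0) | d.(0 | 0) + d.(0 | 0 | d.0)) | (b.(a.0 | (0 + 0)) + (c.0 | (0 | 0) + a.(0 | 0))) has moves -a-> m1, -b-> m2, -c-> m3, -c-> m4, -d-> m5, -d-> m6
  m1 = (c.(0 + 0) | d.(0 | 0) + d.(0 | 0 | d.0)) | (0 | 0) has moves -c-> m7, -d-> m8, -d-> m9
  m2 = (c.(0 + 0) | d.(0 | 0) + d.(0 | 0 | d.0)) | (a.0 | (0 + 0)) has moves -a-> m10, -c-> m11, -d-> m12, -d-> m13
  m3 = (0 + 0) | d.(0 | 0) | (b.(a.0 | (0 + 0)) + (c.0 | (0 | 0) + a.(0 | 0))) has moves -a-> m7, -b-> m11, -c-> m14, -d-> m15
  m4 = (c.(0 + 0) | d.(0 | 0) + d.(0 | 0 | d.0)) | (0 | (0 | 0)) has moves -c-> m14, -d-> m16, -d-> m17
  m5 = 0 | 0 | d.0 | (b.(a.0 | (0 + 0)) + (c.0 | (0 | 0) + a.(0 | 0))) has moves -a-> m8, -b-> m12, -c-> m16, -d-> m18
  m6 = c.(0 + 0) | (0 | 0) | (b.(a.0 | (0 + 0)) + (c.0 | (0 | 0) + a.(0 | 0))) has moves -a-> m9, -b-> m13, -c-> m15, -c-> m17
  m7 = (0 + 0) | d.(0 | 0) | (0 | 0) has moves -d-> m19
  m8 = 0 | 0 | d.0 | (0 | 0) has moves -d-> m20
  m9 = c.(0 + 0) | (0 | 0) | (0 | 0) has moves -c-> m19
  m10 = (c.(0 + 0) | d.(0 | 0) + d.(0 | 0 | d.0)) | (0 | (0 + 0)) has moves -c-> m21, -d-> m22, -d-> m23
  m11 = (0 + 0) | d.(0 | 0) | (a.0 | (0 + 0)) has moves -a-> m21, -d-> m24
  m12 = 0 | 0 | d.0 | (a.0 | (0 + 0)) has moves -a-> m22, -d-> m25
  m13 = c.(0 + 0) | (0 | 0) | (a.0 | (0 + 0)) has moves -a-> m23, -c-> m24
  m14 = (0 + 0) | d.(0 | 0) | (0 | (0 | 0)) has moves -d-> m26
  m15 = (0 + 0) | (0 | 0) | (b.(a.0 | (0 + 0)) + (c.0 | (0 | 0) + a.(0 | 0))) has moves -a-> m19, -b-> m24, -c-> m26
  m16 = 0 | 0 | d.0 | (0 | (0 | 0)) has moves -d-> m27
  m17 = c.(0 + 0) | (0 | 0) | (0 | (0 | 0)) has moves -c-> m26
  m18 = 0 | 0 | 0 | (b.(a.0 | (0 + 0)) + (c.0 | (0 | 0) + a.(0 | 0))) has moves -a-> m20, -b-> m25, -c-> m27
  m19 = (0 + 0) | (0 | 0) | (0 | 0) has moves (no moves)
  m20 = 0 | 0 | 0 | (0 | 0) has moves (no moves)
  m21 = (0 + 0) | d.(0 | 0) | (0 | (0 + 0)) has moves -d-> m28
  m22 = 0 | 0 | d.0 | (0 | (0 + 0)) has moves -d-> m29
  m23 = c.(0 + 0) | (0 | 0) | (0 | (0 + 0)) has moves -c-> m28
  m24 = (0 + 0) | (0 | 0) | (a.0 | (0 + 0)) has moves -a-> m28
  m25 = 0 | 0 | 0 | (a.0 | (0 + 0)) has moves -a-> m29
  m26 = (0 + 0) | (0 | 0) | (0 | (0 | 0)) has moves (no moves)
  m27 = 0 | 0 | 0 | (0 | (0 | 0)) has moves (no moves)
  m28 = (0 + 0) | (0 | 0) | (0 | (0 + 0)) has moves (no moves)
  m29 = 0 | 0 | 0 | (0 | (0 + 0)) has moves (no moves)
Reachable graph of Q (24 states):
  n0 = (c.(0 + 0) | d.(0 | 0) + d.(0 | 0 | d.0)) | (b.(a.0 | (0 + 0)) + (c.0 | (0 | 0) + 0 | 0)) has moves -b-> n1, -c-> n2, -c-> n3, -d-> n4, -d-> n5
  n1 = (c.(0 + 0) | d.(0 | 0) + d.(0 | 0 | d.0)) | (a.0 | (0 + 0)) has moves -a-> n6, -c-> n7, -d-> n8, -d-> n9
  n2 = (0 + 0) | d.(0 | 0) | (b.(a.0 | (0 + 0)) + (c.0 | (0 | 0) + 0 | 0)) has moves -b-> n7, -c-> n10, -d-> n11
  n3 = (c.(0 + 0) | d.(0 | 0) + d.(0 | 0 | d.0)) | (0 | (0 | 0)) has moves -c-> n10, -d-> n12, -d-> n13
  n4 = 0 | 0 | d.0 | (b.(a.0 | (0 + 0)) + (c.0 | (0 | 0) + 0 | 0)) has moves -b-> n8, -c-> n12, -d-> n14
  n5 = c.(0 + 0) | (0 | 0) | (b.(a.0 | (0 + 0)) + (c.0 | (0 | 0) + 0 | 0)) has moves -b-> n9, -c-> n11, -c-> n13
  n6 = (c.(0 + 0) | d.(0 | 0) + d.(0 | 0 | d.0)) | (0 | (0 + 0)) has moves -c-> n15, -d-> n16, -d-> n17
  n7 = (0 + 0) | d.(0 | 0) | (a.0 | (0 + 0)) has moves -a-> n15, -d-> n18
  n8 = 0 | 0 | d.0 | (a.0 | (0 + 0)) has moves -a-> n16, -d-> n19
  n9 = c.(0 + 0) | (0 | 0) | (a.0 | (0 + 0)) has moves -a-> n17, -c-> n18
  n10 = (0 + 0) | d.(0 | 0) | (0 | (0 | 0)) has moves -d-> n20
  n11 = (0 + 0) | (0 | 0) | (b.(a.0 | (0 + 0)) + (c.0 | (0 | 0) + 0 | 0)) has moves -b-> n18, -c-> n20
  n12 = 0 | 0 | d.0 | (0 | (0 | 0)) has moves -d-> n21
  n13 = c.(0 + 0) | (0 | 0) | (0 | (0 | 0)) has moves -c-> n20
  n14 = 0 | 0 | 0 | (b.(a.0 | (0 + 0)) + (c.0 | (0 | 0) + 0 | 0)) has moves -b-> n19, -c-> n21
  n15 = (0 + 0) | d.(0 | 0) | (0 | (0 + 0)) has moves -d-> n22
  n16 = 0 | 0 | d.0 | (0 | (0 + 0)) has moves -d-> n23
  n17 = c.(0 + 0) | (0 | 0) | (0 | (0 + 0)) has moves -c-> n22
  n18 = (0 + 0) | (0 | 0) | (a.0 | (0 + 0)) has moves -a-> n22
  n19 = 0 | 0 | 0 | (a.0 | (0 + 0)) has moves -a-> n23
  n20 = (0 + 0) | (0 | 0) | (0 | (0 | 0)) has moves (no moves)
  n21 = 0 | 0 | 0 | (0 | (0 | 0)) has moves (no moves)
  n22 = (0 + 0) | (0 | 0) | (0 | (0 + 0)) has moves (no moves)
  n23 = 0 | 0 | 0 | (0 | (0 + 0)) has moves (no moves)
Partition-refinement fixed point:
  B0 = {m0}
  B1 = {m1, m10, m4, n3, n6}
  B2 = {m14, m16, m21, m22, m7, m8, n10, n12, n15, n16}
  B3 = {m19, m20, m26, m27, m28, m29, n20, n21, n22, n23}
  B4 = {m17, m23, m9, n13, n17}
  B5 = {m6}
  B6 = {m13, n9}
  B7 = {m24, m25, n18, n19}
  B8 = {m15, m18}
  B9 = {m3, m5}
  B10 = {m11, m12, n7, n8}
  B11 = {m2, n1}
  B12 = {n0}
  B13 = {n2, n4}
  B14 = {n11, n14}
  B15 = {n5}
m0 ∈ B0, n0 ∈ B12 → different blocks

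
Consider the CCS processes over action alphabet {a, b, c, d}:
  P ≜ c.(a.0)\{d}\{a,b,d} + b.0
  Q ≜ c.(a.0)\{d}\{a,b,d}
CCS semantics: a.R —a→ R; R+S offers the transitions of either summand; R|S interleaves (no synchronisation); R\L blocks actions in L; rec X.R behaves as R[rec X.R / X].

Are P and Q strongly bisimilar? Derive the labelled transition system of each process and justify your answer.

P ≁ Q

LTS(P): 3 reachable states
  u0 = c.(a.0)\{d}\{a,b,d} + b.0 ⊢ ··b··> u1, ··c··> u2
  u1 = 0 ⊢ stopped
  u2 = (a.0)\{d}\{a,b,d} ⊢ stopped
LTS(Q): 2 reachable states
  v0 = c.(a.0)\{d}\{a,b,d} ⊢ ··c··> v1
  v1 = (a.0)\{d}\{a,b,d} ⊢ stopped
Bisimilarity quotient blocks:
  B0 = {u0}
  B1 = {u1, u2, v1}
  B2 = {v0}
u0 ∈ B0, v0 ∈ B2 → different blocks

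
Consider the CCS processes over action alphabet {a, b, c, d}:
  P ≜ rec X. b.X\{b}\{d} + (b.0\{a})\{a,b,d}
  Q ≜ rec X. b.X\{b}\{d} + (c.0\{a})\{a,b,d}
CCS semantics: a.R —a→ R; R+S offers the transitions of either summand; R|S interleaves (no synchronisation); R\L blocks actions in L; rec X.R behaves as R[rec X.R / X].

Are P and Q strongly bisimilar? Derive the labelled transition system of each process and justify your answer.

P ≁ Q

P's transition system — 2 states:
  m0 = rec X. b.X\{b}\{d} + (b.0\{a})\{a,b,d} has moves --b--▸ m1
  m1 = (rec X. b.X\{b}\{d} + (b.0\{a})\{a,b,d})\{b}\{d} has moves ∅
Q's transition system — 4 states:
  n0 = rec X. b.X\{b}\{d} + (c.0\{a})\{a,b,d} has moves --b--▸ n1, --c--▸ n2
  n1 = (rec X. b.X\{b}\{d} + (c.0\{a})\{a,b,d})\{b}\{d} has moves --c--▸ n3
  n2 = 0\{a}\{a,b,d} has moves ∅
  n3 = 0\{a}\{a,b,d}\{b}\{d} has moves ∅
Coarsest stable partition (strong bisimilarity classes):
  B0 = {m0}
  B1 = {m1, n2, n3}
  B2 = {n0}
  B3 = {n1}
m0 ∈ B0, n0 ∈ B2 → different blocks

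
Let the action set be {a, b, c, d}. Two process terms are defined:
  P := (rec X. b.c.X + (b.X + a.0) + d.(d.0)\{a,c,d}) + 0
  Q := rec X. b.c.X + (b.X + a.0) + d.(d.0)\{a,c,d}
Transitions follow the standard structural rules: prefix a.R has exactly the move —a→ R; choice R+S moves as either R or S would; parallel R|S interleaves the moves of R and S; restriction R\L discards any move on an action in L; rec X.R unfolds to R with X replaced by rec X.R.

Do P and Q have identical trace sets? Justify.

traces(P) = traces(Q)

P's transition system — 5 states:
  s0 = (rec X. b.c.X + (b.X + a.0) + d.(d.0)\{a,c,d}) + 0 | =a=> s1, =b=> s2, =b=> s3, =d=> s4
  s1 = 0 | (no moves)
  s2 = c.(rec X. b.c.X + (b.X + a.0) + d.(d.0)\{a,c,d}) | =c=> s3
  s3 = rec X. b.c.X + (b.X + a.0) + d.(d.0)\{a,c,d} | =a=> s1, =b=> s2, =b=> s3, =d=> s4
  s4 = (d.0)\{a,c,d} | (no moves)
Q's transition system — 4 states:
  t0 = rec X. b.c.X + (b.X + a.0) + d.(d.0)\{a,c,d} | =a=> t1, =b=> t0, =b=> t2, =d=> t3
  t1 = 0 | (no moves)
  t2 = c.(rec X. b.c.X + (b.X + a.0) + d.(d.0)\{a,c,d}) | =c=> t0
  t3 = (d.0)\{a,c,d} | (no moves)
Partition-refinement fixed point:
  B0 = {s0, s3, t0}
  B1 = {s1, s4, t1, t3}
  B2 = {s2, t2}
s0 ∈ B0, t0 ∈ B0 → same block
Bisimilar ⇒ trace-equivalent.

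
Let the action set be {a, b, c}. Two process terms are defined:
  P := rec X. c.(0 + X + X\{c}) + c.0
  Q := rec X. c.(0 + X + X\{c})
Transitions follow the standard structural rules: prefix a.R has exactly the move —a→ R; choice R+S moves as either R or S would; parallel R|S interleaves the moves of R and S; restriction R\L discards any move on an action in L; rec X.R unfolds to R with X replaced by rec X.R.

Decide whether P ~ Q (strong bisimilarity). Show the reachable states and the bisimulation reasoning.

NO

Reachable graph of P (3 states):
  s0 = rec X. c.(0 + X + X\{c}) + c.0 :: =c=> s1, =c=> s2
  s1 = 0 :: deadlocked
  s2 = 0 + (rec X. c.(0 + X + X\{c}) + c.0) + (rec X. c.(0 + X + X\{c}) + c.0)\{c} :: =c=> s1, =c=> s2
Reachable graph of Q (2 states):
  t0 = rec X. c.(0 + X + X\{c}) :: =c=> t1
  t1 = 0 + (rec X. c.(0 + X + X\{c})) + (rec X. c.(0 + X + X\{c}))\{c} :: =c=> t1
Bisimilarity quotient blocks:
  B0 = {s0, s2}
  B1 = {s1}
  B2 = {t0, t1}
s0 ∈ B0, t0 ∈ B2 → different blocks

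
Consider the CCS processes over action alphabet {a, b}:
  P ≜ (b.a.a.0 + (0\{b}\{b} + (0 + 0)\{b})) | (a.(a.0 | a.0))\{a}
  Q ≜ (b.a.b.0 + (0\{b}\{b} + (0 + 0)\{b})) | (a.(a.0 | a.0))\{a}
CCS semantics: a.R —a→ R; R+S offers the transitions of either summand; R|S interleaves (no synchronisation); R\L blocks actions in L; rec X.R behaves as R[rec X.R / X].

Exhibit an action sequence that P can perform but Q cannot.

Reachable graph of P (4 states):
  u0 = (b.a.a.0 + (0\{b}\{b} + (0 + 0)\{b})) | (a.(a.0 | a.0))\{a} has moves --b--▸ u1
  u1 = a.a.0 | (a.(a.0 | a.0))\{a} has moves --a--▸ u2
  u2 = a.0 | (a.(a.0 | a.0))\{a} has moves --a--▸ u3
  u3 = 0 | (a.(a.0 | a.0))\{a} has moves stopped
Reachable graph of Q (4 states):
  v0 = (b.a.b.0 + (0\{b}\{b} + (0 + 0)\{b})) | (a.(a.0 | a.0))\{a} has moves --b--▸ v1
  v1 = a.b.0 | (a.(a.0 | a.0))\{a} has moves --a--▸ v2
  v2 = b.0 | (a.(a.0 | a.0))\{a} has moves --b--▸ v3
  v3 = 0 | (a.(a.0 | a.0))\{a} has moves stopped
Trace ⟨baa⟩ through P, begin at {u0}:
  after b @ step 1: {u1}
  after a @ step 2: {u2}
  after a @ step 3: {u3}
  — P admits the full trace.
Trace ⟨baa⟩ through Q, begin at {v0}:
  after b @ step 1: {v1}
  after a @ step 2: {v2}
  after a @ step 3: ∅ (Q stuck)

baa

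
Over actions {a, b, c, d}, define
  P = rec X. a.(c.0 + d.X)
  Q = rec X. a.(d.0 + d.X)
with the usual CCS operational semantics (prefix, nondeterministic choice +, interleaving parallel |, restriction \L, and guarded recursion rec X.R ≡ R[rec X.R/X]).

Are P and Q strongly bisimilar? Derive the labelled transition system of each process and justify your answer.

NO

P's transition system — 3 states:
  s0 = rec X. a.(c.0 + d.X) ⊢ ··a··> s1
  s1 = c.0 + d.(rec X. a.(c.0 + d.X)) ⊢ ··c··> s2, ··d··> s0
  s2 = 0 ⊢ ·
Q's transition system — 3 states:
  t0 = rec X. a.(d.0 + d.X) ⊢ ··a··> t1
  t1 = d.0 + d.(rec X. a.(d.0 + d.X)) ⊢ ··d··> t0, ··d··> t2
  t2 = 0 ⊢ ·
Partition-refinement fixed point:
  B0 = {s0}
  B1 = {s1}
  B2 = {s2, t2}
  B3 = {t0}
  B4 = {t1}
s0 ∈ B0, t0 ∈ B3 → different blocks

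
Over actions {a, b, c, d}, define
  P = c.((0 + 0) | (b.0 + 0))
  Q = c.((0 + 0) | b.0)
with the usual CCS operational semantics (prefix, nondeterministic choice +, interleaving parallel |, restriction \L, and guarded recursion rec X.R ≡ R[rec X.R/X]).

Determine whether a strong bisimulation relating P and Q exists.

P's transition system — 3 states:
  u0 = c.((0 + 0) | (b.0 + 0)) :: =c=> u1
  u1 = (0 + 0) | (b.0 + 0) :: =b=> u2
  u2 = (0 + 0) | 0 :: ·
Q's transition system — 3 states:
  v0 = c.((0 + 0) | b.0) :: =c=> v1
  v1 = (0 + 0) | b.0 :: =b=> v2
  v2 = (0 + 0) | 0 :: ·
Coarsest stable partition (strong bisimilarity classes):
  B0 = {u0, v0}
  B1 = {u1, v1}
  B2 = {u2, v2}
u0 ∈ B0, v0 ∈ B0 → same block

bisimilar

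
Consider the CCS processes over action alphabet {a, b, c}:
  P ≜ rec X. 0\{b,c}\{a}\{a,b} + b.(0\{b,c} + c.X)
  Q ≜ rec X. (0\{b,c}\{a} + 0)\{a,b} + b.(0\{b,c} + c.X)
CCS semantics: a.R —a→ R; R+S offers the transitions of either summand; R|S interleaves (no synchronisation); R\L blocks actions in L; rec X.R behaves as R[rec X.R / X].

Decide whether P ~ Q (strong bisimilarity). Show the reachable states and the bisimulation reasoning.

LTS(P): 2 reachable states
  p0 = rec X. 0\{b,c}\{a}\{a,b} + b.(0\{b,c} + c.X) | --b--▸ p1
  p1 = 0\{b,c} + c.(rec X. 0\{b,c}\{a}\{a,b} + b.(0\{b,c} + c.X)) | --c--▸ p0
LTS(Q): 2 reachable states
  q0 = rec X. (0\{b,c}\{a} + 0)\{a,b} + b.(0\{b,c} + c.X) | --b--▸ q1
  q1 = 0\{b,c} + c.(rec X. (0\{b,c}\{a} + 0)\{a,b} + b.(0\{b,c} + c.X)) | --c--▸ q0
Partition-refinement fixed point:
  B0 = {p0, q0}
  B1 = {p1, q1}
p0 ∈ B0, q0 ∈ B0 → same block

YES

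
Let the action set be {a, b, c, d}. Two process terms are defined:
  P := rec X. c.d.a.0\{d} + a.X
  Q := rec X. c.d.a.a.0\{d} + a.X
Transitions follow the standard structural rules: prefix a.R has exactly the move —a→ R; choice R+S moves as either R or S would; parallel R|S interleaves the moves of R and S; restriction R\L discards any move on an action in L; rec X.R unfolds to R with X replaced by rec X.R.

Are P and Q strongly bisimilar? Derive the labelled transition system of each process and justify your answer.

Reachable graph of P (4 states):
  m0 = rec X. c.d.a.0\{d} + a.X :: -a-> m0, -c-> m1
  m1 = d.a.0\{d} :: -d-> m2
  m2 = a.0\{d} :: -a-> m3
  m3 = 0\{d} :: ·
Reachable graph of Q (5 states):
  n0 = rec X. c.d.a.a.0\{d} + a.X :: -a-> n0, -c-> n1
  n1 = d.a.a.0\{d} :: -d-> n2
  n2 = a.a.0\{d} :: -a-> n3
  n3 = a.0\{d} :: -a-> n4
  n4 = 0\{d} :: ·
Partition-refinement fixed point:
  B0 = {m0}
  B1 = {m1}
  B2 = {m2, n3}
  B3 = {m3, n4}
  B4 = {n0}
  B5 = {n1}
  B6 = {n2}
m0 ∈ B0, n0 ∈ B4 → different blocks

NO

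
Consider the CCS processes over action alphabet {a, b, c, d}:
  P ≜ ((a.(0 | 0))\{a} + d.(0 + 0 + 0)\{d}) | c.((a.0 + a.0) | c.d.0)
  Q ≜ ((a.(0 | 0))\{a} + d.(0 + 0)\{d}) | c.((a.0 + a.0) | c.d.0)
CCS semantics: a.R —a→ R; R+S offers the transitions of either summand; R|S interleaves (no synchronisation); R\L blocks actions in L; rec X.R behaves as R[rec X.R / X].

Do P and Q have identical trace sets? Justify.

YES

P's transition system — 14 states:
  p0 = ((a.(0 | 0))\{a} + d.(0 + 0 + 0)\{d}) | c.((a.0 + a.0) | c.d.0) → -c-> p1, -d-> p2
  p1 = ((a.(0 | 0))\{a} + d.(0 + 0 + 0)\{d}) | ((a.0 + a.0) | c.d.0) → -a-> p3, -c-> p4, -d-> p5
  p2 = (0 + 0 + 0)\{d} | c.((a.0 + a.0) | c.d.0) → -c-> p5
  p3 = ((a.(0 | 0))\{a} + d.(0 + 0 + 0)\{d}) | (0 | c.d.0) → -c-> p6, -d-> p7
  p4 = ((a.(0 | 0))\{a} + d.(0 + 0 + 0)\{d}) | ((a.0 + a.0) | d.0) → -a-> p6, -d-> p8, -d-> p9
  p5 = (0 + 0 + 0)\{d} | ((a.0 + a.0) | c.d.0) → -a-> p7, -c-> p9
  p6 = ((a.(0 | 0))\{a} + d.(0 + 0 + 0)\{d}) | (0 | d.0) → -d-> p10, -d-> p11
  p7 = (0 + 0 + 0)\{d} | (0 | c.d.0) → -c-> p11
  p8 = ((a.(0 | 0))\{a} + d.(0 + 0 + 0)\{d}) | ((a.0 + a.0) | 0) → -a-> p10, -d-> p12
  p9 = (0 + 0 + 0)\{d} | ((a.0 + a.0) | d.0) → -a-> p11, -d-> p12
  p10 = ((a.(0 | 0))\{a} + d.(0 + 0 + 0)\{d}) | (0 | 0) → -d-> p13
  p11 = (0 + 0 + 0)\{d} | (0 | d.0) → -d-> p13
  p12 = (0 + 0 + 0)\{d} | ((a.0 + a.0) | 0) → -a-> p13
  p13 = (0 + 0 + 0)\{d} | (0 | 0) → deadlocked
Q's transition system — 14 states:
  q0 = ((a.(0 | 0))\{a} + d.(0 + 0)\{d}) | c.((a.0 + a.0) | c.d.0) → -c-> q1, -d-> q2
  q1 = ((a.(0 | 0))\{a} + d.(0 + 0)\{d}) | ((a.0 + a.0) | c.d.0) → -a-> q3, -c-> q4, -d-> q5
  q2 = (0 + 0)\{d} | c.((a.0 + a.0) | c.d.0) → -c-> q5
  q3 = ((a.(0 | 0))\{a} + d.(0 + 0)\{d}) | (0 | c.d.0) → -c-> q6, -d-> q7
  q4 = ((a.(0 | 0))\{a} + d.(0 + 0)\{d}) | ((a.0 + a.0) | d.0) → -a-> q6, -d-> q8, -d-> q9
  q5 = (0 + 0)\{d} | ((a.0 + a.0) | c.d.0) → -a-> q7, -c-> q9
  q6 = ((a.(0 | 0))\{a} + d.(0 + 0)\{d}) | (0 | d.0) → -d-> q10, -d-> q11
  q7 = (0 + 0)\{d} | (0 | c.d.0) → -c-> q11
  q8 = ((a.(0 | 0))\{a} + d.(0 + 0)\{d}) | ((a.0 + a.0) | 0) → -a-> q10, -d-> q12
  q9 = (0 + 0)\{d} | ((a.0 + a.0) | d.0) → -a-> q11, -d-> q12
  q10 = ((a.(0 | 0))\{a} + d.(0 + 0)\{d}) | (0 | 0) → -d-> q13
  q11 = (0 + 0)\{d} | (0 | d.0) → -d-> q13
  q12 = (0 + 0)\{d} | ((a.0 + a.0) | 0) → -a-> q13
  q13 = (0 + 0)\{d} | (0 | 0) → deadlocked
Coarsest stable partition (strong bisimilarity classes):
  B0 = {p0, q0}
  B1 = {p2, q2}
  B2 = {p5, q5}
  B3 = {p8, p9, q8, q9}
  B4 = {p10, p11, q10, q11}
  B5 = {p13, q13}
  B6 = {p12, q12}
  B7 = {p7, q7}
  B8 = {p1, q1}
  B9 = {p4, q4}
  B10 = {p6, q6}
  B11 = {p3, q3}
p0 ∈ B0, q0 ∈ B0 → same block
Bisimilar ⇒ trace-equivalent.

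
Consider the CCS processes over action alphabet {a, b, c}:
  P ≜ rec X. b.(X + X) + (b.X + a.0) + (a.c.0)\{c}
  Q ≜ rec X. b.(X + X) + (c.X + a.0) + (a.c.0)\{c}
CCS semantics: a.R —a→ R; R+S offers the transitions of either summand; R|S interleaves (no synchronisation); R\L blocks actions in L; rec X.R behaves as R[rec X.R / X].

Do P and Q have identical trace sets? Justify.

traces(P) ≠ traces(Q) — witness ⟨c⟩

Reachable graph of P (4 states):
  m0 = rec X. b.(X + X) + (b.X + a.0) + (a.c.0)\{c} ⊢ -a-> m1, -a-> m2, -b-> m0, -b-> m3
  m1 = (c.0)\{c} ⊢ ·
  m2 = 0 ⊢ ·
  m3 = (rec X. b.(X + X) + (b.X + a.0) + (a.c.0)\{c}) + (rec X. b.(X + X) + (b.X + a.0) + (a.c.0)\{c}) ⊢ -a-> m1, -a-> m2, -b-> m0, -b-> m3
Reachable graph of Q (4 states):
  n0 = rec X. b.(X + X) + (c.X + a.0) + (a.c.0)\{c} ⊢ -a-> n1, -a-> n2, -b-> n3, -c-> n0
  n1 = (c.0)\{c} ⊢ ·
  n2 = 0 ⊢ ·
  n3 = (rec X. b.(X + X) + (c.X + a.0) + (a.c.0)\{c}) + (rec X. b.(X + X) + (c.X + a.0) + (a.c.0)\{c}) ⊢ -a-> n1, -a-> n2, -b-> n3, -c-> n0
Executing c from Q (initial set {n0}):
  [1] c ⇒ {n0}
  ✓ Q
Executing c from P (initial set {m0}):
  [1] c ⇒ ∅  — P cannot continue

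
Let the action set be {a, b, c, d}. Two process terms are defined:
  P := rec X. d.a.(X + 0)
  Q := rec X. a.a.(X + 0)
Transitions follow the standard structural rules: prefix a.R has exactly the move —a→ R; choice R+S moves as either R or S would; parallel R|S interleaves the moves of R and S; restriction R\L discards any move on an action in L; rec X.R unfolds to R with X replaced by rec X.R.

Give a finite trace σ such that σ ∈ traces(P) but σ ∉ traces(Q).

Reachable graph of P (3 states):
  u0 = rec X. d.a.(X + 0) | =d=> u1
  u1 = a.((rec X. d.a.(X + 0)) + 0) | =a=> u2
  u2 = (rec X. d.a.(X + 0)) + 0 | =d=> u1
Reachable graph of Q (3 states):
  v0 = rec X. a.a.(X + 0) | =a=> v1
  v1 = a.((rec X. a.a.(X + 0)) + 0) | =a=> v2
  v2 = (rec X. a.a.(X + 0)) + 0 | =a=> v1
Trace ⟨d⟩ through P, begin at {u0}:
  [1] d ⇒ {u1}
  — P admits the full trace.
Trace ⟨d⟩ through Q, begin at {v0}:
  [1] d ⇒ ∅  — Q cannot continue

d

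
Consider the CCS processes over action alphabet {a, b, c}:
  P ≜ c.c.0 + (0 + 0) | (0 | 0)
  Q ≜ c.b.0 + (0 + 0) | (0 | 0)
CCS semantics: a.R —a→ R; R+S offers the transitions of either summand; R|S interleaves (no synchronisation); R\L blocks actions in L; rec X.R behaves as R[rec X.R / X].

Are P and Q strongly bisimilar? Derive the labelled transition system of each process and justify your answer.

P's transition system — 3 states:
  u0 = c.c.0 + (0 + 0) | (0 | 0) → --c--▸ u1
  u1 = c.0 → --c--▸ u2
  u2 = 0 → deadlocked
Q's transition system — 3 states:
  v0 = c.b.0 + (0 + 0) | (0 | 0) → --c--▸ v1
  v1 = b.0 → --b--▸ v2
  v2 = 0 → deadlocked
Coarsest stable partition (strong bisimilarity classes):
  B0 = {u0}
  B1 = {u1}
  B2 = {u2, v2}
  B3 = {v0}
  B4 = {v1}
u0 ∈ B0, v0 ∈ B3 → different blocks

not bisimilar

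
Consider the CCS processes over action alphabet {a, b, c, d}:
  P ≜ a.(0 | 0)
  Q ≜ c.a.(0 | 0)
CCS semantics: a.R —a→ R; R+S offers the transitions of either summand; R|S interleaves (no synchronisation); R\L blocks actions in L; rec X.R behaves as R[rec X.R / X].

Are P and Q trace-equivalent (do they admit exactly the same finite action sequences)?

NO — witness ⟨a⟩

LTS(P): 2 reachable states
  p0 = a.(0 | 0) has moves --a--▸ p1
  p1 = 0 | 0 has moves deadlocked
LTS(Q): 3 reachable states
  q0 = c.a.(0 | 0) has moves --c--▸ q1
  q1 = a.(0 | 0) has moves --a--▸ q2
  q2 = 0 | 0 has moves deadlocked
Executing a from P (initial set {p0}):
  after a @ step 1: {p1}
  P completes σ.
Executing a from Q (initial set {q0}):
  after a @ step 1: no successor for Q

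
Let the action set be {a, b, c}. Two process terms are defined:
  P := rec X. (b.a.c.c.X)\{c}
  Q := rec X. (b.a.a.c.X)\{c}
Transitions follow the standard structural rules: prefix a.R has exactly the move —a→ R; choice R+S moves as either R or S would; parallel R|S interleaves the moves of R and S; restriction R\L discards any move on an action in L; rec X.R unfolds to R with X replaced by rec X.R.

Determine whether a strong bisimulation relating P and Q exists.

P ≁ Q

LTS(P): 3 reachable states
  m0 = rec X. (b.a.c.c.X)\{c} has moves —b→ m1
  m1 = (a.c.c.(rec X. (b.a.c.c.X)\{c}))\{c} has moves —a→ m2
  m2 = (c.c.(rec X. (b.a.c.c.X)\{c}))\{c} has moves ·
LTS(Q): 4 reachable states
  n0 = rec X. (b.a.a.c.X)\{c} has moves —b→ n1
  n1 = (a.a.c.(rec X. (b.a.a.c.X)\{c}))\{c} has moves —a→ n2
  n2 = (a.c.(rec X. (b.a.a.c.X)\{c}))\{c} has moves —a→ n3
  n3 = (c.(rec X. (b.a.a.c.X)\{c}))\{c} has moves ·
Bisimilarity quotient blocks:
  B0 = {m0}
  B1 = {m1, n2}
  B2 = {m2, n3}
  B3 = {n0}
  B4 = {n1}
m0 ∈ B0, n0 ∈ B3 → different blocks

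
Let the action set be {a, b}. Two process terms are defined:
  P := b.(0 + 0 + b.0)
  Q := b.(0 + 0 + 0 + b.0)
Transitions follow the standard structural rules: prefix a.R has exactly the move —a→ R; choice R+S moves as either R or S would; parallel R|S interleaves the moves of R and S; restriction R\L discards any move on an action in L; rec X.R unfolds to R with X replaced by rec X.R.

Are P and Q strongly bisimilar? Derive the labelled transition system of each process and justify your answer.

LTS(P): 3 reachable states
  m0 = b.(0 + 0 + b.0) :: -b-> m1
  m1 = 0 + 0 + b.0 :: -b-> m2
  m2 = 0 :: stopped
LTS(Q): 3 reachable states
  n0 = b.(0 + 0 + 0 + b.0) :: -b-> n1
  n1 = 0 + 0 + 0 + b.0 :: -b-> n2
  n2 = 0 :: stopped
Partition-refinement fixed point:
  B0 = {m0, n0}
  B1 = {m1, n1}
  B2 = {m2, n2}
m0 ∈ B0, n0 ∈ B0 → same block

bisimilar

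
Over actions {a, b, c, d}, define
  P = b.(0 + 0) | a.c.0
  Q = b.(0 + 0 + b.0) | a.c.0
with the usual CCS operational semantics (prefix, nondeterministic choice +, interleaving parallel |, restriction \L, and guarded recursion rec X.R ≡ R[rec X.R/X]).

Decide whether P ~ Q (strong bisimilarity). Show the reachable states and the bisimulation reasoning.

not bisimilar

P's transition system — 6 states:
  p0 = b.(0 + 0) | a.c.0 ⊢ --a--▸ p1, --b--▸ p2
  p1 = b.(0 + 0) | c.0 ⊢ --b--▸ p3, --c--▸ p4
  p2 = (0 + 0) | a.c.0 ⊢ --a--▸ p3
  p3 = (0 + 0) | c.0 ⊢ --c--▸ p5
  p4 = b.(0 + 0) | 0 ⊢ --b--▸ p5
  p5 = (0 + 0) | 0 ⊢ stopped
Q's transition system — 9 states:
  q0 = b.(0 + 0 + b.0) | a.c.0 ⊢ --a--▸ q1, --b--▸ q2
  q1 = b.(0 + 0 + b.0) | c.0 ⊢ --b--▸ q3, --c--▸ q4
  q2 = (0 + 0 + b.0) | a.c.0 ⊢ --a--▸ q3, --b--▸ q5
  q3 = (0 + 0 + b.0) | c.0 ⊢ --b--▸ q6, --c--▸ q7
  q4 = b.(0 + 0 + b.0) | 0 ⊢ --b--▸ q7
  q5 = 0 | a.c.0 ⊢ --a--▸ q6
  q6 = 0 | c.0 ⊢ --c--▸ q8
  q7 = (0 + 0 + b.0) | 0 ⊢ --b--▸ q8
  q8 = 0 | 0 ⊢ stopped
Coarsest stable partition (strong bisimilarity classes):
  B0 = {p0, q2}
  B1 = {p2, q5}
  B2 = {p3, q6}
  B3 = {p5, q8}
  B4 = {p1, q3}
  B5 = {p4, q7}
  B6 = {q0}
  B7 = {q1}
  B8 = {q4}
p0 ∈ B0, q0 ∈ B6 → different blocks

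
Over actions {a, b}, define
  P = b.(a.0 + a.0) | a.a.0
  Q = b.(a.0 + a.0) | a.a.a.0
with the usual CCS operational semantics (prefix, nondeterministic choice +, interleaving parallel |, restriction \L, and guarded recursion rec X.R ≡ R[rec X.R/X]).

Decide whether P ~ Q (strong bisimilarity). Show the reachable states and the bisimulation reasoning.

NO

Reachable graph of P (9 states):
  m0 = b.(a.0 + a.0) | a.a.0 :: -a-> m1, -b-> m2
  m1 = b.(a.0 + a.0) | a.0 :: -a-> m3, -b-> m4
  m2 = (a.0 + a.0) | a.a.0 :: -a-> m4, -a-> m5
  m3 = b.(a.0 + a.0) | 0 :: -b-> m6
  m4 = (a.0 + a.0) | a.0 :: -a-> m6, -a-> m7
  m5 = 0 | a.a.0 :: -a-> m7
  m6 = (a.0 + a.0) | 0 :: -a-> m8
  m7 = 0 | a.0 :: -a-> m8
  m8 = 0 | 0 :: ∅
Reachable graph of Q (12 states):
  n0 = b.(a.0 + a.0) | a.a.a.0 :: -a-> n1, -b-> n2
  n1 = b.(a.0 + a.0) | a.a.0 :: -a-> n3, -b-> n4
  n2 = (a.0 + a.0) | a.a.a.0 :: -a-> n4, -a-> n5
  n3 = b.(a.0 + a.0) | a.0 :: -a-> n6, -b-> n7
  n4 = (a.0 + a.0) | a.a.0 :: -a-> n7, -a-> n8
  n5 = 0 | a.a.a.0 :: -a-> n8
  n6 = b.(a.0 + a.0) | 0 :: -b-> n9
  n7 = (a.0 + a.0) | a.0 :: -a-> n10, -a-> n9
  n8 = 0 | a.a.0 :: -a-> n10
  n9 = (a.0 + a.0) | 0 :: -a-> n11
  n10 = 0 | a.0 :: -a-> n11
  n11 = 0 | 0 :: ∅
Coarsest stable partition (strong bisimilarity classes):
  B0 = {m0, n1}
  B1 = {m1, n3}
  B2 = {m4, m5, n7, n8}
  B3 = {m6, m7, n10, n9}
  B4 = {m8, n11}
  B5 = {m3, n6}
  B6 = {m2, n4, n5}
  B7 = {n0}
  B8 = {n2}
m0 ∈ B0, n0 ∈ B7 → different blocks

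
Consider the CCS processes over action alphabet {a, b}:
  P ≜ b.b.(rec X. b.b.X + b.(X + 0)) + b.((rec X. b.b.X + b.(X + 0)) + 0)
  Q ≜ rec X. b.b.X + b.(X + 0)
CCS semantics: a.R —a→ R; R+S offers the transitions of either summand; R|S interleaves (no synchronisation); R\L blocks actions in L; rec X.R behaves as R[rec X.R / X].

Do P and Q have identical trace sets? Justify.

LTS(P): 4 reachable states
  m0 = b.b.(rec X. b.b.X + b.(X + 0)) + b.((rec X. b.b.X + b.(X + 0)) + 0) ⊢ --b--▸ m1, --b--▸ m2
  m1 = (rec X. b.b.X + b.(X + 0)) + 0 ⊢ --b--▸ m1, --b--▸ m2
  m2 = b.(rec X. b.b.X + b.(X + 0)) ⊢ --b--▸ m3
  m3 = rec X. b.b.X + b.(X + 0) ⊢ --b--▸ m1, --b--▸ m2
LTS(Q): 3 reachable states
  n0 = rec X. b.b.X + b.(X + 0) ⊢ --b--▸ n1, --b--▸ n2
  n1 = (rec X. b.b.X + b.(X + 0)) + 0 ⊢ --b--▸ n1, --b--▸ n2
  n2 = b.(rec X. b.b.X + b.(X + 0)) ⊢ --b--▸ n0
Coarsest stable partition (strong bisimilarity classes):
  B0 = {m0, m1, m2, m3, n0, n1, n2}
m0 ∈ B0, n0 ∈ B0 → same block
Bisimilar ⇒ trace-equivalent.

trace-equivalent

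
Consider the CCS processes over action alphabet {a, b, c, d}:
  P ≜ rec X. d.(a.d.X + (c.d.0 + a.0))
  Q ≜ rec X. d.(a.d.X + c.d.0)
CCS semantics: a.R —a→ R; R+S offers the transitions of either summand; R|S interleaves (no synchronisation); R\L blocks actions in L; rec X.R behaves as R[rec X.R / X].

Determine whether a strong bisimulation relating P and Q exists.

P ≁ Q

Reachable graph of P (5 states):
  p0 = rec X. d.(a.d.X + (c.d.0 + a.0)) :: ··d··> p1
  p1 = a.d.(rec X. d.(a.d.X + (c.d.0 + a.0))) + (c.d.0 + a.0) :: ··a··> p2, ··a··> p3, ··c··> p4
  p2 = 0 :: ·
  p3 = d.(rec X. d.(a.d.X + (c.d.0 + a.0))) :: ··d··> p0
  p4 = d.0 :: ··d··> p2
Reachable graph of Q (5 states):
  q0 = rec X. d.(a.d.X + c.d.0) :: ··d··> q1
  q1 = a.d.(rec X. d.(a.d.X + c.d.0)) + c.d.0 :: ··a··> q2, ··c··> q3
  q2 = d.(rec X. d.(a.d.X + c.d.0)) :: ··d··> q0
  q3 = d.0 :: ··d··> q4
  q4 = 0 :: ·
Partition-refinement fixed point:
  B0 = {p0}
  B1 = {p1}
  B2 = {p2, q4}
  B3 = {p4, q3}
  B4 = {p3}
  B5 = {q0}
  B6 = {q1}
  B7 = {q2}
p0 ∈ B0, q0 ∈ B5 → different blocks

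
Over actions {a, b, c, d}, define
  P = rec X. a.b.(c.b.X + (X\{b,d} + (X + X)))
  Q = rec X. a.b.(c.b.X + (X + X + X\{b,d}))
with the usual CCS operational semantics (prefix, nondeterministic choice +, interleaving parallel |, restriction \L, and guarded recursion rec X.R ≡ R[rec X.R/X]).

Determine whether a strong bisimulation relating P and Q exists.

P ~ Q

LTS(P): 5 reachable states
  s0 = rec X. a.b.(c.b.X + (X\{b,d} + (X + X))) | =a=> s1
  s1 = b.(c.b.(rec X. a.b.(c.b.X + (X\{b,d} + (X + X)))) + ((rec X. a.b.(c.b.X + (X\{b,d} + (X + X))))\{b,d} + ((rec X. a.b.(c.b.X + (X\{b,d} + (X + X)))) + (rec X. a.b.(c.b.X + (X\{b,d} + (X + X))))))) | =b=> s2
  s2 = c.b.(rec X. a.b.(c.b.X + (X\{b,d} + (X + X)))) + ((rec X. a.b.(c.b.X + (X\{b,d} + (X + X))))\{b,d} + ((rec X. a.b.(c.b.X + (X\{b,d} + (X + X)))) + (rec X. a.b.(c.b.X + (X\{b,d} + (X + X)))))) | =a=> s1, =a=> s3, =c=> s4
  s3 = (b.(c.b.(rec X. a.b.(c.b.X + (X\{b,d} + (X + X)))) + ((rec X. a.b.(c.b.X + (X\{b,d} + (X + X))))\{b,d} + ((rec X. a.b.(c.b.X + (X\{b,d} + (X + X)))) + (rec X. a.b.(c.b.X + (X\{b,d} + (X + X))))))))\{b,d} | deadlocked
  s4 = b.(rec X. a.b.(c.b.X + (X\{b,d} + (X + X)))) | =b=> s0
LTS(Q): 5 reachable states
  t0 = rec X. a.b.(c.b.X + (X + X + X\{b,d})) | =a=> t1
  t1 = b.(c.b.(rec X. a.b.(c.b.X + (X + X + X\{b,d}))) + ((rec X. a.b.(c.b.X + (X + X + X\{b,d}))) + (rec X. a.b.(c.b.X + (X + X + X\{b,d}))) + (rec X. a.b.(c.b.X + (X + X + X\{b,d})))\{b,d})) | =b=> t2
  t2 = c.b.(rec X. a.b.(c.b.X + (X + X + X\{b,d}))) + ((rec X. a.b.(c.b.X + (X + X + X\{b,d}))) + (rec X. a.b.(c.b.X + (X + X + X\{b,d}))) + (rec X. a.b.(c.b.X + (X + X + X\{b,d})))\{b,d}) | =a=> t1, =a=> t3, =c=> t4
  t3 = (b.(c.b.(rec X. a.b.(c.b.X + (X + X + X\{b,d}))) + ((rec X. a.b.(c.b.X + (X + X + X\{b,d}))) + (rec X. a.b.(c.b.X + (X + X + X\{b,d}))) + (rec X. a.b.(c.b.X + (X + X + X\{b,d})))\{b,d})))\{b,d} | deadlocked
  t4 = b.(rec X. a.b.(c.b.X + (X + X + X\{b,d}))) | =b=> t0
Coarsest stable partition (strong bisimilarity classes):
  B0 = {s0, t0}
  B1 = {s1, t1}
  B2 = {s2, t2}
  B3 = {s4, t4}
  B4 = {s3, t3}
s0 ∈ B0, t0 ∈ B0 → same block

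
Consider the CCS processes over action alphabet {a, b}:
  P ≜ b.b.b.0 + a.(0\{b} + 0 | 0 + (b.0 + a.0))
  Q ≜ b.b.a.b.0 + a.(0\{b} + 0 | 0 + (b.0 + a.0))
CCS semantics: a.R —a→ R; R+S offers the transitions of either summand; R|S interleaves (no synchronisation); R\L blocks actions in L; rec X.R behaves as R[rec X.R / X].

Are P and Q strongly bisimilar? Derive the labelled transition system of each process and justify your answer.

LTS(P): 5 reachable states
  s0 = b.b.b.0 + a.(0\{b} + 0 | 0 + (b.0 + a.0)) :: --a--▸ s1, --b--▸ s2
  s1 = 0\{b} + 0 | 0 + (b.0 + a.0) :: --a--▸ s3, --b--▸ s3
  s2 = b.b.0 :: --b--▸ s4
  s3 = 0 :: ∅
  s4 = b.0 :: --b--▸ s3
LTS(Q): 6 reachable states
  t0 = b.b.a.b.0 + a.(0\{b} + 0 | 0 + (b.0 + a.0)) :: --a--▸ t1, --b--▸ t2
  t1 = 0\{b} + 0 | 0 + (b.0 + a.0) :: --a--▸ t3, --b--▸ t3
  t2 = b.a.b.0 :: --b--▸ t4
  t3 = 0 :: ∅
  t4 = a.b.0 :: --a--▸ t5
  t5 = b.0 :: --b--▸ t3
Partition-refinement fixed point:
  B0 = {s0}
  B1 = {s2}
  B2 = {s4, t5}
  B3 = {s3, t3}
  B4 = {s1, t1}
  B5 = {t0}
  B6 = {t2}
  B7 = {t4}
s0 ∈ B0, t0 ∈ B5 → different blocks

not bisimilar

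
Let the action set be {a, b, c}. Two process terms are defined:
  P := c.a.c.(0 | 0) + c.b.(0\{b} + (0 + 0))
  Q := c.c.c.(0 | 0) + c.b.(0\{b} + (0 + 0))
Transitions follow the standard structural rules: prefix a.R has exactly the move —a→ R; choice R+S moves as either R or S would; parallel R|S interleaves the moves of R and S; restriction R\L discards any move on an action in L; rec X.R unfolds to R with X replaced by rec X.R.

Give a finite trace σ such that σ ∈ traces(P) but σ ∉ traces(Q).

P's transition system — 6 states:
  p0 = c.a.c.(0 | 0) + c.b.(0\{b} + (0 + 0)) has moves —c→ p1, —c→ p2
  p1 = a.c.(0 | 0) has moves —a→ p3
  p2 = b.(0\{b} + (0 + 0)) has moves —b→ p4
  p3 = c.(0 | 0) has moves —c→ p5
  p4 = 0\{b} + (0 + 0) has moves (no moves)
  p5 = 0 | 0 has moves (no moves)
Q's transition system — 6 states:
  q0 = c.c.c.(0 | 0) + c.b.(0\{b} + (0 + 0)) has moves —c→ q1, —c→ q2
  q1 = b.(0\{b} + (0 + 0)) has moves —b→ q3
  q2 = c.c.(0 | 0) has moves —c→ q4
  q3 = 0\{b} + (0 + 0) has moves (no moves)
  q4 = c.(0 | 0) has moves —c→ q5
  q5 = 0 | 0 has moves (no moves)
Run σ = ⟨ca⟩ on P: start {p0}
  step 1 (c): {p1, p2}
  step 2 (a): {p3}
  — P admits the full trace.
Run σ = ⟨ca⟩ on Q: start {q0}
  step 1 (c): {q1, q2}
  step 2 (a): ∅ (Q stuck)

ca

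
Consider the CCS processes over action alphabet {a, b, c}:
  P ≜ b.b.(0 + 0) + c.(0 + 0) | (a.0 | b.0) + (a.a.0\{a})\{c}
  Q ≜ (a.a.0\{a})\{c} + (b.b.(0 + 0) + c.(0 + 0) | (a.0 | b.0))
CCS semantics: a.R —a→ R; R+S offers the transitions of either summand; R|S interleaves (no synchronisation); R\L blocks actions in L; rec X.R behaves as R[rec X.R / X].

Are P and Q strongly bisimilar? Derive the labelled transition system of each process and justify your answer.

YES

P's transition system — 12 states:
  u0 = b.b.(0 + 0) + c.(0 + 0) | (a.0 | b.0) + (a.a.0\{a})\{c} → —a→ u1, —a→ u2, —b→ u3, —b→ u4, —c→ u5
  u1 = (a.0\{a})\{c} → —a→ u6
  u2 = c.(0 + 0) | (0 | b.0) → —b→ u7, —c→ u8
  u3 = b.(0 + 0) → —b→ u9
  u4 = c.(0 + 0) | (a.0 | 0) → —a→ u7, —c→ u10
  u5 = (0 + 0) | (a.0 | b.0) → —a→ u8, —b→ u10
  u6 = 0\{a}\{c} → deadlocked
  u7 = c.(0 + 0) | (0 | 0) → —c→ u11
  u8 = (0 + 0) | (0 | b.0) → —b→ u11
  u9 = 0 + 0 → deadlocked
  u10 = (0 + 0) | (a.0 | 0) → —a→ u11
  u11 = (0 + 0) | (0 | 0) → deadlocked
Q's transition system — 12 states:
  v0 = (a.a.0\{a})\{c} + (b.b.(0 + 0) + c.(0 + 0) | (a.0 | b.0)) → —a→ v1, —a→ v2, —b→ v3, —b→ v4, —c→ v5
  v1 = (a.0\{a})\{c} → —a→ v6
  v2 = c.(0 + 0) | (0 | b.0) → —b→ v7, —c→ v8
  v3 = b.(0 + 0) → —b→ v9
  v4 = c.(0 + 0) | (a.0 | 0) → —a→ v7, —c→ v10
  v5 = (0 + 0) | (a.0 | b.0) → —a→ v8, —b→ v10
  v6 = 0\{a}\{c} → deadlocked
  v7 = c.(0 + 0) | (0 | 0) → —c→ v11
  v8 = (0 + 0) | (0 | b.0) → —b→ v11
  v9 = 0 + 0 → deadlocked
  v10 = (0 + 0) | (a.0 | 0) → —a→ v11
  v11 = (0 + 0) | (0 | 0) → deadlocked
Bisimilarity quotient blocks:
  B0 = {u0, v0}
  B1 = {u1, u10, v1, v10}
  B2 = {u11, u6, u9, v11, v6, v9}
  B3 = {u4, v4}
  B4 = {u7, v7}
  B5 = {u5, v5}
  B6 = {u3, u8, v3, v8}
  B7 = {u2, v2}
u0 ∈ B0, v0 ∈ B0 → same block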